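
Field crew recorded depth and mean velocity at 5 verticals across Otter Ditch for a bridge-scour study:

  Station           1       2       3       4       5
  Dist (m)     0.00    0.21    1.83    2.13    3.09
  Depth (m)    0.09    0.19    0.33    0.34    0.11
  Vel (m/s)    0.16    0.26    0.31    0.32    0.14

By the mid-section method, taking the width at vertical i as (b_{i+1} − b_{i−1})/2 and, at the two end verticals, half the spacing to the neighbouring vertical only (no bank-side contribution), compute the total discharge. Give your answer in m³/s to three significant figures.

0.221 m³/s

w_1 = (0.21 − 0.00)/2 = 0.105 m; q_1 = 0.16 × 0.09 × 0.105 = 0.001512 m³/s
w_2 = (1.83 − 0.00)/2 = 0.915 m; q_2 = 0.26 × 0.19 × 0.915 = 0.04520 m³/s
w_3 = (2.13 − 0.21)/2 = 0.96 m; q_3 = 0.31 × 0.33 × 0.96 = 0.09821 m³/s
w_4 = (3.09 − 1.83)/2 = 0.63 m; q_4 = 0.32 × 0.34 × 0.63 = 0.06854 m³/s
w_5 = (3.09 − 2.13)/2 = 0.48 m; q_5 = 0.14 × 0.11 × 0.48 = 0.007392 m³/s
Q = Σ qᵢ = 0.2209 m³/s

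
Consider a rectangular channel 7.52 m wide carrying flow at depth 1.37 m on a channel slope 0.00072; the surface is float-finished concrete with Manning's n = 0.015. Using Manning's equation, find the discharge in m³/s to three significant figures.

18.5 m³/s

A = b·y = 7.52 × 1.37 = 10.30 m²
P = b + 2y = 7.52 + 2×1.37 = 10.26 m
R = A/P = 10.30/10.26 = 1.004 m
Q = (1/n)·A·R^(2/3)·S^(1/2) = (1/0.015) × 10.30 × 1.004^(2/3) × 0.00072^(1/2) = 18.48 m³/s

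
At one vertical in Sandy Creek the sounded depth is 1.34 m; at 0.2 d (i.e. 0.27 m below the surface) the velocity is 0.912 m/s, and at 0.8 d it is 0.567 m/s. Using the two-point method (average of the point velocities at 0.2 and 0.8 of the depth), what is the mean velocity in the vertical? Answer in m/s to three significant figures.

0.740 m/s

v̄ = (0.912 + 0.567) / 2 = 0.7395 m/s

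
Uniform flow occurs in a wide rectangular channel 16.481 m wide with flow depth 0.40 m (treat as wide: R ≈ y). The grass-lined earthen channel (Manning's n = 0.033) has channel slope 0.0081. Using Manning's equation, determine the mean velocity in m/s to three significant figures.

A = b·y = 16.481 × 0.40 = 6.592 m²
Wide channel: R ≈ y = 0.40 m
Q = (1/n)·A·R^(2/3)·S^(1/2) = (1/0.033) × 6.592 × 0.4000^(2/3) × 0.0081^(1/2) = 9.761 m³/s
V = Q/A = 9.761/6.592 = 1.481 m/s

1.48 m/s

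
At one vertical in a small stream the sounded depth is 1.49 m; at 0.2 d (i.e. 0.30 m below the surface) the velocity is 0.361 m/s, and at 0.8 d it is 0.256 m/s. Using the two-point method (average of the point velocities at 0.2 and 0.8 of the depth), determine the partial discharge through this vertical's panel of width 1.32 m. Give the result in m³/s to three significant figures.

0.607 m³/s

v̄ = (0.361 + 0.256) / 2 = 0.3085 m/s
q = v̄ × d × w = 0.3085 × 1.49 × 1.32 = 0.6068 m³/s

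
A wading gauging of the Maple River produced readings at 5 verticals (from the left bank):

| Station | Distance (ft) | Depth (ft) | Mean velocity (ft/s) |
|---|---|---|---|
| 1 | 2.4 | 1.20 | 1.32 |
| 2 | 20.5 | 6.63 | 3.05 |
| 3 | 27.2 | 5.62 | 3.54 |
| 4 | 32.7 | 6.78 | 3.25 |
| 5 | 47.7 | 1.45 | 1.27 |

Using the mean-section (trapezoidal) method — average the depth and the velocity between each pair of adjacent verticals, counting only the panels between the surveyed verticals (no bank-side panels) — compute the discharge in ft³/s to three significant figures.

Panel 1-2: Δb = 18.1 ft, d̄ = (1.20+6.63)/2 = 3.915, v̄ = (1.32+3.05)/2 = 2.185 → q = 18.1×3.915×2.185 = 154.8 ft³/s
Panel 2-3: Δb = 6.7 ft, d̄ = (6.63+5.62)/2 = 6.125, v̄ = (3.05+3.54)/2 = 3.295 → q = 6.7×6.125×3.295 = 135.2 ft³/s
Panel 3-4: Δb = 5.5 ft, d̄ = (5.62+6.78)/2 = 6.2, v̄ = (3.54+3.25)/2 = 3.395 → q = 5.5×6.2×3.395 = 115.8 ft³/s
Panel 4-5: Δb = 15 ft, d̄ = (6.78+1.45)/2 = 4.115, v̄ = (3.25+1.27)/2 = 2.26 → q = 15×4.115×2.26 = 139.5 ft³/s
Q = Σ q = 545.3 ft³/s

545 ft³/s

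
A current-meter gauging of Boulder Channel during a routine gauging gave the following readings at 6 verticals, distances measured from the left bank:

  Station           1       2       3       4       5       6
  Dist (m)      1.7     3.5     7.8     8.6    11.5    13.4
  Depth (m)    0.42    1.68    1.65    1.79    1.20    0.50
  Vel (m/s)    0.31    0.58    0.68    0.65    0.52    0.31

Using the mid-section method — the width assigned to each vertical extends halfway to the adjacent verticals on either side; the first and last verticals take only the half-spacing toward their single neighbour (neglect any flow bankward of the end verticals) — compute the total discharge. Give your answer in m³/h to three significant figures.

35100 m³/h

w_1 = (3.5 − 1.7)/2 = 0.9 m; q_1 = 0.31 × 0.42 × 0.9 = 0.1172 m³/s
w_2 = (7.8 − 1.7)/2 = 3.05 m; q_2 = 0.58 × 1.68 × 3.05 = 2.972 m³/s
w_3 = (8.6 − 3.5)/2 = 2.55 m; q_3 = 0.68 × 1.65 × 2.55 = 2.861 m³/s
w_4 = (11.5 − 7.8)/2 = 1.85 m; q_4 = 0.65 × 1.79 × 1.85 = 2.152 m³/s
w_5 = (13.4 − 8.6)/2 = 2.4 m; q_5 = 0.52 × 1.20 × 2.4 = 1.498 m³/s
w_6 = (13.4 − 11.5)/2 = 0.95 m; q_6 = 0.31 × 0.50 × 0.95 = 0.1473 m³/s
Q = Σ qᵢ = 9.748 m³/s
= 9.748 × 3600 = 35090 m³/h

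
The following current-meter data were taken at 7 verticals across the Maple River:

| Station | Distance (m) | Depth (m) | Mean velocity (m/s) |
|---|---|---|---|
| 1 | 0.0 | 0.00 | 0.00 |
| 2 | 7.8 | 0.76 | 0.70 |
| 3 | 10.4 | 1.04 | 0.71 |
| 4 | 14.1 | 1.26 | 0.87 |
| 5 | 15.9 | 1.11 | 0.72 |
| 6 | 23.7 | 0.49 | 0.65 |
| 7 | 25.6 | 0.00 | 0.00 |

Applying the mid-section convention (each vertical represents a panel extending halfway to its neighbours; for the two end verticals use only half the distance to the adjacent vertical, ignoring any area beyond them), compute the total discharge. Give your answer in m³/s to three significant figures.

13.5 m³/s

w_2 = (10.4 − 0.0)/2 = 5.2 m; q_2 = 0.70 × 0.76 × 5.2 = 2.766 m³/s
w_3 = (14.1 − 7.8)/2 = 3.15 m; q_3 = 0.71 × 1.04 × 3.15 = 2.326 m³/s
w_4 = (15.9 − 10.4)/2 = 2.75 m; q_4 = 0.87 × 1.26 × 2.75 = 3.015 m³/s
w_5 = (23.7 − 14.1)/2 = 4.8 m; q_5 = 0.72 × 1.11 × 4.8 = 3.836 m³/s
w_6 = (25.6 − 15.9)/2 = 4.85 m; q_6 = 0.65 × 0.49 × 4.85 = 1.545 m³/s
Stations 1, 7 contribute zero (depth or velocity is 0).
Q = Σ qᵢ = 13.49 m³/s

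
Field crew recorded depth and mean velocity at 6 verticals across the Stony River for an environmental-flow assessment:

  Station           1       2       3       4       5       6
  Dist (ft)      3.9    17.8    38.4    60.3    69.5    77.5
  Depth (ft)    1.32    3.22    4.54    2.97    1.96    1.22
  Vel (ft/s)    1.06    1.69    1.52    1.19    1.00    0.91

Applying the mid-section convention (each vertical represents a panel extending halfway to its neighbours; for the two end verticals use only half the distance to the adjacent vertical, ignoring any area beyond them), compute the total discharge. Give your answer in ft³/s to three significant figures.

326 ft³/s

w_1 = (17.8 − 3.9)/2 = 6.95 ft; q_1 = 1.06 × 1.32 × 6.95 = 9.724 ft³/s
w_2 = (38.4 − 3.9)/2 = 17.25 ft; q_2 = 1.69 × 3.22 × 17.25 = 93.87 ft³/s
w_3 = (60.3 − 17.8)/2 = 21.25 ft; q_3 = 1.52 × 4.54 × 21.25 = 146.6 ft³/s
w_4 = (69.5 − 38.4)/2 = 15.55 ft; q_4 = 1.19 × 2.97 × 15.55 = 54.96 ft³/s
w_5 = (77.5 − 60.3)/2 = 8.6 ft; q_5 = 1.00 × 1.96 × 8.6 = 16.86 ft³/s
w_6 = (77.5 − 69.5)/2 = 4 ft; q_6 = 0.91 × 1.22 × 4 = 4.441 ft³/s
Q = Σ qᵢ = 326.5 ft³/s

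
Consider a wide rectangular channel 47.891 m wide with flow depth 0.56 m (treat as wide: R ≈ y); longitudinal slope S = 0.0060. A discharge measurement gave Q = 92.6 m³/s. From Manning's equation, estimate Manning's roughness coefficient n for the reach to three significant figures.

0.0152

A = b·y = 47.891 × 0.56 = 26.82 m²
Wide channel: R ≈ y = 0.56 m
n = (1/Q)·A·R^(2/3)·S^(1/2) = (1/92.6) × 26.82 × 0.6794 × 0.07746 = 0.01524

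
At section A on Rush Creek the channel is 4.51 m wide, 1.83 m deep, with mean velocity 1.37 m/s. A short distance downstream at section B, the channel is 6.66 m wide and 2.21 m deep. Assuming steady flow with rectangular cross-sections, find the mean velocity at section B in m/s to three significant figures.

0.768 m/s

Q = A₁V₁ = (4.51×1.83) × 1.37 = 11.31 m³/s
A₂ = 6.66 × 2.21 = 14.72 m²
V₂ = Q/A₂ = 11.31/14.72 = 0.7682 m/s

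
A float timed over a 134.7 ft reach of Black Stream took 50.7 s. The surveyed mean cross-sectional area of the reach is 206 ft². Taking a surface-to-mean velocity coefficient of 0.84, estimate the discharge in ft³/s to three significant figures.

v_surface = L / t̄ = 134.7 / 50.7 = 2.657 ft/s
v_mean = 0.84 × 2.657 = 2.232 ft/s
Q = A × v_mean = 206 × 2.232 = 459.7 ft³/s

460 ft³/s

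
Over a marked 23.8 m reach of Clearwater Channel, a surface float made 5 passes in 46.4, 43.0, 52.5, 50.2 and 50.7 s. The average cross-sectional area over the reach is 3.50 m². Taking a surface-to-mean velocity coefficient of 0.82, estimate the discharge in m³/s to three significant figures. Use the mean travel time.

t̄ = (46.4 + 43.0 + 52.5 + 50.2 + 50.7) / 5 = 48.56 s
v_surface = L / t̄ = 23.8 / 48.56 = 0.4901 m/s
v_mean = 0.82 × 0.4901 = 0.4019 m/s
Q = A × v_mean = 3.50 × 0.4019 = 1.407 m³/s

1.41 m³/s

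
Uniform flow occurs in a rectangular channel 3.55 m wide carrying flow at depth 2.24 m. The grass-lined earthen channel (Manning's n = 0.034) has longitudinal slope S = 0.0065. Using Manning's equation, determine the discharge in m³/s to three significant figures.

18.7 m³/s

A = b·y = 3.55 × 2.24 = 7.952 m²
P = b + 2y = 3.55 + 2×2.24 = 8.030 m
R = A/P = 7.952/8.030 = 0.9903 m
Q = (1/n)·A·R^(2/3)·S^(1/2) = (1/0.034) × 7.952 × 0.9903^(2/3) × 0.0065^(1/2) = 18.73 m³/s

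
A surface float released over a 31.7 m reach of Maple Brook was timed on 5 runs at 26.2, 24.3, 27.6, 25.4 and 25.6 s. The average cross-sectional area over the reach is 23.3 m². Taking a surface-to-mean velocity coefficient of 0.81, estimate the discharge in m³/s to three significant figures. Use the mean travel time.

t̄ = (26.2 + 24.3 + 27.6 + 25.4 + 25.6) / 5 = 25.82 s
v_surface = L / t̄ = 31.7 / 25.82 = 1.228 m/s
v_mean = 0.81 × 1.228 = 0.9945 m/s
Q = A × v_mean = 23.3 × 0.9945 = 23.17 m³/s

23.2 m³/s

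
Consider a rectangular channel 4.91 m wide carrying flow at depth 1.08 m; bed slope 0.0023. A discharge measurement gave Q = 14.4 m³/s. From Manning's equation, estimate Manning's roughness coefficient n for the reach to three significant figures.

A = b·y = 4.91 × 1.08 = 5.303 m²
P = b + 2y = 4.91 + 2×1.08 = 7.070 m
R = A/P = 5.303/7.070 = 0.7500 m
n = (1/Q)·A·R^(2/3)·S^(1/2) = (1/14.4) × 5.303 × 0.8255 × 0.04796 = 0.01458

0.0146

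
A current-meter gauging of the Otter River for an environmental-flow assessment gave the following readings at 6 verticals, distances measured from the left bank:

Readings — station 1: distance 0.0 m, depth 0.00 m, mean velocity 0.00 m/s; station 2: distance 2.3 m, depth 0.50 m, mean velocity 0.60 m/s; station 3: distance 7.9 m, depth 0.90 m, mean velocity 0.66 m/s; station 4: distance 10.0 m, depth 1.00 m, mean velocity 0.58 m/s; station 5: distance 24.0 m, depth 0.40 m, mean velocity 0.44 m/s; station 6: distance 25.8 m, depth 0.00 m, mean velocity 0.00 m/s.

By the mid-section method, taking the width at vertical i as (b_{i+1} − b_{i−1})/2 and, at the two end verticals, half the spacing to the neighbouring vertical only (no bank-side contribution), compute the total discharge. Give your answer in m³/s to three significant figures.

9.53 m³/s

w_2 = (7.9 − 0.0)/2 = 3.95 m; q_2 = 0.60 × 0.50 × 3.95 = 1.185 m³/s
w_3 = (10.0 − 2.3)/2 = 3.85 m; q_3 = 0.66 × 0.90 × 3.85 = 2.287 m³/s
w_4 = (24.0 − 7.9)/2 = 8.05 m; q_4 = 0.58 × 1.00 × 8.05 = 4.669 m³/s
w_5 = (25.8 − 10.0)/2 = 7.9 m; q_5 = 0.44 × 0.40 × 7.9 = 1.390 m³/s
Stations 1, 6 contribute zero (depth or velocity is 0).
Q = Σ qᵢ = 9.531 m³/s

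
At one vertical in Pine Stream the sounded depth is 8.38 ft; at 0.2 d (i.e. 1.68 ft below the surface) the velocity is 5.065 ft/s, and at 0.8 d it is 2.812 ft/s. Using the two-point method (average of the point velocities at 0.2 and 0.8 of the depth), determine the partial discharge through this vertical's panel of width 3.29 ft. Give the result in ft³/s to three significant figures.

v̄ = (5.065 + 2.812) / 2 = 3.939 ft/s
q = v̄ × d × w = 3.939 × 8.38 × 3.29 = 108.6 ft³/s

109 ft³/s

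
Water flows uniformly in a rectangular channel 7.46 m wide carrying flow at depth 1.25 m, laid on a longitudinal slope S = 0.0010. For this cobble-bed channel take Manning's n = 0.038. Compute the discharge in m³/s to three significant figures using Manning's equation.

A = b·y = 7.46 × 1.25 = 9.325 m²
P = b + 2y = 7.46 + 2×1.25 = 9.960 m
R = A/P = 9.325/9.960 = 0.9362 m
Q = (1/n)·A·R^(2/3)·S^(1/2) = (1/0.038) × 9.325 × 0.9362^(2/3) × 0.0010^(1/2) = 7.427 m³/s

7.43 m³/s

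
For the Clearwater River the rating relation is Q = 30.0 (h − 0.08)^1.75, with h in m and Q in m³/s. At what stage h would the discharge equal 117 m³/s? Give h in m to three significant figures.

h − h₀ = (Q/C)^(1/b) = (117/30.0)^(1/1.75) = 2.176 m
h = 0.08 + 2.176 = 2.256 m

2.26 m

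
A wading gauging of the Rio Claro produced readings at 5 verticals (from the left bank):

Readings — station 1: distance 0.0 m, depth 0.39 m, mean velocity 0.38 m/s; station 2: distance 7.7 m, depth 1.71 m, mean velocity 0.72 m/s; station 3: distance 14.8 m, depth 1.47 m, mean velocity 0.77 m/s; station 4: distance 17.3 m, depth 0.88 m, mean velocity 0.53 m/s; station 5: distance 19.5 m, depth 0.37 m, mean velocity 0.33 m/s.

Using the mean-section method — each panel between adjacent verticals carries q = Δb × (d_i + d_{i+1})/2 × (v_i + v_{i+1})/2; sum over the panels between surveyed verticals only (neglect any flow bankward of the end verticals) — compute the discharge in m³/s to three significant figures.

15.4 m³/s

Panel 1-2: Δb = 7.7 m, d̄ = (0.39+1.71)/2 = 1.05, v̄ = (0.38+0.72)/2 = 0.55 → q = 7.7×1.05×0.55 = 4.447 m³/s
Panel 2-3: Δb = 7.1 m, d̄ = (1.71+1.47)/2 = 1.59, v̄ = (0.72+0.77)/2 = 0.745 → q = 7.1×1.59×0.745 = 8.410 m³/s
Panel 3-4: Δb = 2.5 m, d̄ = (1.47+0.88)/2 = 1.175, v̄ = (0.77+0.53)/2 = 0.65 → q = 2.5×1.175×0.65 = 1.909 m³/s
Panel 4-5: Δb = 2.2 m, d̄ = (0.88+0.37)/2 = 0.625, v̄ = (0.53+0.33)/2 = 0.43 → q = 2.2×0.625×0.43 = 0.5913 m³/s
Q = Σ q = 15.36 m³/s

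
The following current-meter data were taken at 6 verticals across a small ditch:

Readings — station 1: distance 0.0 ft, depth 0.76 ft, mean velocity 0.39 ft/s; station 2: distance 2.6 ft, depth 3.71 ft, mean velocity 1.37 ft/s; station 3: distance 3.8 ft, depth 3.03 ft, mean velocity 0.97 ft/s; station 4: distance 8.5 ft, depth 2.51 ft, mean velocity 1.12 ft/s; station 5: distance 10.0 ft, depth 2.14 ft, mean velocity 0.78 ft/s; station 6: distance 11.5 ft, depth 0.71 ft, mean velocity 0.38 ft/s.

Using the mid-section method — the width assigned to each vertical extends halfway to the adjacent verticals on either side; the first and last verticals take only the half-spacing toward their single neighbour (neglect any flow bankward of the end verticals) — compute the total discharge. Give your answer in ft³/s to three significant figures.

w_1 = (2.6 − 0.0)/2 = 1.3 ft; q_1 = 0.39 × 0.76 × 1.3 = 0.3853 ft³/s
w_2 = (3.8 − 0.0)/2 = 1.9 ft; q_2 = 1.37 × 3.71 × 1.9 = 9.657 ft³/s
w_3 = (8.5 − 2.6)/2 = 2.95 ft; q_3 = 0.97 × 3.03 × 2.95 = 8.670 ft³/s
w_4 = (10.0 − 3.8)/2 = 3.1 ft; q_4 = 1.12 × 2.51 × 3.1 = 8.715 ft³/s
w_5 = (11.5 − 8.5)/2 = 1.5 ft; q_5 = 0.78 × 2.14 × 1.5 = 2.504 ft³/s
w_6 = (11.5 − 10.0)/2 = 0.75 ft; q_6 = 0.38 × 0.71 × 0.75 = 0.2024 ft³/s
Q = Σ qᵢ = 30.13 ft³/s

30.1 ft³/s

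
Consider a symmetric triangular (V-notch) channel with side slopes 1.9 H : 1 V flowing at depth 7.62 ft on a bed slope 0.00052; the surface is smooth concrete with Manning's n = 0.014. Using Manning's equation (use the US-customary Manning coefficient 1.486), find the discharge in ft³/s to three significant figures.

A = z·y² = 1.9×7.62² = 110.3 ft²
P = 2y√(1+z²) = 2×7.62×√(1+1.9²) = 32.72 ft
R = A/P = 110.3/32.72 = 3.372 ft
Q = (1.486/n)·A·R^(2/3)·S^(1/2) = (1.486/0.014) × 110.3 × 3.372^(2/3) × 0.00052^(1/2) = 600.4 ft³/s

600 ft³/s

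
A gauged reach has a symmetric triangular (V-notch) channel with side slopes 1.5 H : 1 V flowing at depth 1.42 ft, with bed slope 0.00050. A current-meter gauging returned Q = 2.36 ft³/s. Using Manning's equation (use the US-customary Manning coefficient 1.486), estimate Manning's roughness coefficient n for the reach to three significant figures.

0.0300

A = z·y² = 1.5×1.42² = 3.025 ft²
P = 2y√(1+z²) = 2×1.42×√(1+1.5²) = 5.120 ft
R = A/P = 3.025/5.120 = 0.5908 ft
n = (1.486/Q)·A·R^(2/3)·S^(1/2) = (1.486/2.36) × 3.025 × 0.7041 × 0.02236 = 0.02998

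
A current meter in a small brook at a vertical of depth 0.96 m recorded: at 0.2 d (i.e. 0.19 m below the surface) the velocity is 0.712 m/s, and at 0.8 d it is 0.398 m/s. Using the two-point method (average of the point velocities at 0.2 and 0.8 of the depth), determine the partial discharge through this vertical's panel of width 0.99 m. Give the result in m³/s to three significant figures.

0.527 m³/s

v̄ = (0.712 + 0.398) / 2 = 0.5550 m/s
q = v̄ × d × w = 0.5550 × 0.96 × 0.99 = 0.5275 m³/s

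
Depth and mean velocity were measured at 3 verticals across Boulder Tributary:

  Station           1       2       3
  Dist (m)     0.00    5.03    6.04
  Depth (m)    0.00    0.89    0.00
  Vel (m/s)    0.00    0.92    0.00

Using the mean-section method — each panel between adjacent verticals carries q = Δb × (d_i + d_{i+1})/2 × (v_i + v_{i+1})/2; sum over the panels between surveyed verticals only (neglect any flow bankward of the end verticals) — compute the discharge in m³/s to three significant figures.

Panel 1-2: Δb = 5.03 m, d̄ = (0.00+0.89)/2 = 0.445, v̄ = (0.00+0.92)/2 = 0.46 → q = 5.03×0.445×0.46 = 1.030 m³/s
Panel 2-3: Δb = 1.01 m, d̄ = (0.89+0.00)/2 = 0.445, v̄ = (0.92+0.00)/2 = 0.46 → q = 1.01×0.445×0.46 = 0.2067 m³/s
Q = Σ q = 1.236 m³/s

1.24 m³/s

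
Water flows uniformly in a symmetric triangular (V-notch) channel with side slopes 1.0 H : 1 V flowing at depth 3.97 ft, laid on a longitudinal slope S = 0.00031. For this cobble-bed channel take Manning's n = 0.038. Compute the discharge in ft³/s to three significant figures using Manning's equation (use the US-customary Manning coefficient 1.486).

A = z·y² = 1.0×3.97² = 15.76 ft²
P = 2y√(1+z²) = 2×3.97×√(1+1.0²) = 11.23 ft
R = A/P = 15.76/11.23 = 1.404 ft
Q = (1.486/n)·A·R^(2/3)·S^(1/2) = (1.486/0.038) × 15.76 × 1.404^(2/3) × 0.00031^(1/2) = 13.60 ft³/s

13.6 ft³/s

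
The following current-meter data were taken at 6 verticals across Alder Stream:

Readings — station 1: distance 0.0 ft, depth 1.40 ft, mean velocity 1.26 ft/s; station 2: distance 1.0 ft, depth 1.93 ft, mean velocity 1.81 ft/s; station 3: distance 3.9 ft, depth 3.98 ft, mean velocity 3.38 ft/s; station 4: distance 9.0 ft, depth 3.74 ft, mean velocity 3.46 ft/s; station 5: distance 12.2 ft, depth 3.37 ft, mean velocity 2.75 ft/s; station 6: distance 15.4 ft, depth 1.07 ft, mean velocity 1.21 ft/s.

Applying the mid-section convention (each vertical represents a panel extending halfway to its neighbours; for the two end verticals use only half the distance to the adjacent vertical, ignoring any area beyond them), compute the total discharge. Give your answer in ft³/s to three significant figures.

w_1 = (1.0 − 0.0)/2 = 0.5 ft; q_1 = 1.26 × 1.40 × 0.5 = 0.8820 ft³/s
w_2 = (3.9 − 0.0)/2 = 1.95 ft; q_2 = 1.81 × 1.93 × 1.95 = 6.812 ft³/s
w_3 = (9.0 − 1.0)/2 = 4 ft; q_3 = 3.38 × 3.98 × 4 = 53.81 ft³/s
w_4 = (12.2 − 3.9)/2 = 4.15 ft; q_4 = 3.46 × 3.74 × 4.15 = 53.70 ft³/s
w_5 = (15.4 − 9.0)/2 = 3.2 ft; q_5 = 2.75 × 3.37 × 3.2 = 29.66 ft³/s
w_6 = (15.4 − 12.2)/2 = 1.6 ft; q_6 = 1.21 × 1.07 × 1.6 = 2.072 ft³/s
Q = Σ qᵢ = 146.9 ft³/s

147 ft³/s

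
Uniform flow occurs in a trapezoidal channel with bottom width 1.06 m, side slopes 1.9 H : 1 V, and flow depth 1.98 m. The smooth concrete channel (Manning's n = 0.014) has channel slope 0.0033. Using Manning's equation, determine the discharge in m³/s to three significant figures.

39.1 m³/s

A = (b + z·y)·y = (1.06 + 1.9×1.98)×1.98 = 9.548 m²
P = b + 2y√(1+z²) = 1.06 + 2×1.98×√(1+1.9²) = 9.562 m
R = A/P = 9.548/9.562 = 0.9984 m
Q = (1/n)·A·R^(2/3)·S^(1/2) = (1/0.014) × 9.548 × 0.9984^(2/3) × 0.0033^(1/2) = 39.14 m³/s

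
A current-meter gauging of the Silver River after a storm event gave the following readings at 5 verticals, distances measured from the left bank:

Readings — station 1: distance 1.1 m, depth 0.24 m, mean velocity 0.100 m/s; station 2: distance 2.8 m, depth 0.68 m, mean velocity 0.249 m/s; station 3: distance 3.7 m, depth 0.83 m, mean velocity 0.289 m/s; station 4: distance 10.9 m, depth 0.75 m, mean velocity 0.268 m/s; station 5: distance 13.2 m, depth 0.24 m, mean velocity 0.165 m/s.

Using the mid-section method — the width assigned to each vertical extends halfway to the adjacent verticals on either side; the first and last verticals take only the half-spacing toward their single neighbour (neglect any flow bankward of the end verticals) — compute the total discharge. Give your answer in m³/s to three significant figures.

2.21 m³/s

w_1 = (2.8 − 1.1)/2 = 0.85 m; q_1 = 0.100 × 0.24 × 0.85 = 0.02040 m³/s
w_2 = (3.7 − 1.1)/2 = 1.3 m; q_2 = 0.249 × 0.68 × 1.3 = 0.2201 m³/s
w_3 = (10.9 − 2.8)/2 = 4.05 m; q_3 = 0.289 × 0.83 × 4.05 = 0.9715 m³/s
w_4 = (13.2 − 3.7)/2 = 4.75 m; q_4 = 0.268 × 0.75 × 4.75 = 0.9548 m³/s
w_5 = (13.2 − 10.9)/2 = 1.15 m; q_5 = 0.165 × 0.24 × 1.15 = 0.04554 m³/s
Q = Σ qᵢ = 2.212 m³/s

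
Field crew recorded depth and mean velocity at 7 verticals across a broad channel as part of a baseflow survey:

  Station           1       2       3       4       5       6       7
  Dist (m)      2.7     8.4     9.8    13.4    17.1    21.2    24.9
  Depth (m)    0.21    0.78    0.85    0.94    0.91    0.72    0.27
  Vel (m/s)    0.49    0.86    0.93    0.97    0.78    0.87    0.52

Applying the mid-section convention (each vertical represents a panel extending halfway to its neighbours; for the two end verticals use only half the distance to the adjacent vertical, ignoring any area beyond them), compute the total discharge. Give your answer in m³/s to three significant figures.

13.4 m³/s

w_1 = (8.4 − 2.7)/2 = 2.85 m; q_1 = 0.49 × 0.21 × 2.85 = 0.2933 m³/s
w_2 = (9.8 − 2.7)/2 = 3.55 m; q_2 = 0.86 × 0.78 × 3.55 = 2.381 m³/s
w_3 = (13.4 − 8.4)/2 = 2.5 m; q_3 = 0.93 × 0.85 × 2.5 = 1.976 m³/s
w_4 = (17.1 − 9.8)/2 = 3.65 m; q_4 = 0.97 × 0.94 × 3.65 = 3.328 m³/s
w_5 = (21.2 − 13.4)/2 = 3.9 m; q_5 = 0.78 × 0.91 × 3.9 = 2.768 m³/s
w_6 = (24.9 − 17.1)/2 = 3.9 m; q_6 = 0.87 × 0.72 × 3.9 = 2.443 m³/s
w_7 = (24.9 − 21.2)/2 = 1.85 m; q_7 = 0.52 × 0.27 × 1.85 = 0.2597 m³/s
Q = Σ qᵢ = 13.45 m³/s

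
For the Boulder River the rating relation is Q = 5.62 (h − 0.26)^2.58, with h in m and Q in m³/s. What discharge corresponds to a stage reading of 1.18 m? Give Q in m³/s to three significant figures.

4.53 m³/s

Q = 5.62 × (1.18 − 0.26)^2.58 = 5.62 × 0.92^2.58 = 4.532 m³/s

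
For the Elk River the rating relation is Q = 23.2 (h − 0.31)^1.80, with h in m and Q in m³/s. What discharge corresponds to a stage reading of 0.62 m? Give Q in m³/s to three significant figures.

2.82 m³/s

Q = 23.2 × (0.62 − 0.31)^1.80 = 23.2 × 0.31^1.80 = 2.818 m³/s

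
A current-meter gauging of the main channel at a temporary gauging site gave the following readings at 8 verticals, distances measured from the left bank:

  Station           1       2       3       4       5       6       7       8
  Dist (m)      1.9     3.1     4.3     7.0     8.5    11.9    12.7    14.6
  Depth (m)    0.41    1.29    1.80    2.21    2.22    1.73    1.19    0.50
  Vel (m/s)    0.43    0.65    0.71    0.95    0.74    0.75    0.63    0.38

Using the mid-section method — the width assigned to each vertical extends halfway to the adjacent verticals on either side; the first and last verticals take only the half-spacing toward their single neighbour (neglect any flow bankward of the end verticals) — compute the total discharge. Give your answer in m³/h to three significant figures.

w_1 = (3.1 − 1.9)/2 = 0.6 m; q_1 = 0.43 × 0.41 × 0.6 = 0.1058 m³/s
w_2 = (4.3 − 1.9)/2 = 1.2 m; q_2 = 0.65 × 1.29 × 1.2 = 1.006 m³/s
w_3 = (7.0 − 3.1)/2 = 1.95 m; q_3 = 0.71 × 1.80 × 1.95 = 2.492 m³/s
w_4 = (8.5 − 4.3)/2 = 2.1 m; q_4 = 0.95 × 2.21 × 2.1 = 4.409 m³/s
w_5 = (11.9 − 7.0)/2 = 2.45 m; q_5 = 0.74 × 2.22 × 2.45 = 4.025 m³/s
w_6 = (12.7 − 8.5)/2 = 2.1 m; q_6 = 0.75 × 1.73 × 2.1 = 2.725 m³/s
w_7 = (14.6 − 11.9)/2 = 1.35 m; q_7 = 0.63 × 1.19 × 1.35 = 1.012 m³/s
w_8 = (14.6 − 12.7)/2 = 0.95 m; q_8 = 0.38 × 0.50 × 0.95 = 0.1805 m³/s
Q = Σ qᵢ = 15.96 m³/s
= 15.96 × 3600 = 57440 m³/h

57400 m³/h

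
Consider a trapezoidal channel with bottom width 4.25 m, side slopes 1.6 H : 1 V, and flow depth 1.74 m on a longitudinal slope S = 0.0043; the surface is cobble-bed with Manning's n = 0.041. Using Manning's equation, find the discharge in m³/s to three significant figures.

21.3 m³/s

A = (b + z·y)·y = (4.25 + 1.6×1.74)×1.74 = 12.24 m²
P = b + 2y√(1+z²) = 4.25 + 2×1.74×√(1+1.6²) = 10.82 m
R = A/P = 12.24/10.82 = 1.132 m
Q = (1/n)·A·R^(2/3)·S^(1/2) = (1/0.041) × 12.24 × 1.132^(2/3) × 0.0043^(1/2) = 21.26 m³/s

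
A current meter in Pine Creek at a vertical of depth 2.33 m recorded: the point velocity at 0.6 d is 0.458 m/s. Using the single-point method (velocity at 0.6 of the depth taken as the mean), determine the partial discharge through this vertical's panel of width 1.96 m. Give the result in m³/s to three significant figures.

v̄ = v₀.₆ = 0.458 m/s
q = v̄ × d × w = 0.4580 × 2.33 × 1.96 = 2.092 m³/s

2.09 m³/s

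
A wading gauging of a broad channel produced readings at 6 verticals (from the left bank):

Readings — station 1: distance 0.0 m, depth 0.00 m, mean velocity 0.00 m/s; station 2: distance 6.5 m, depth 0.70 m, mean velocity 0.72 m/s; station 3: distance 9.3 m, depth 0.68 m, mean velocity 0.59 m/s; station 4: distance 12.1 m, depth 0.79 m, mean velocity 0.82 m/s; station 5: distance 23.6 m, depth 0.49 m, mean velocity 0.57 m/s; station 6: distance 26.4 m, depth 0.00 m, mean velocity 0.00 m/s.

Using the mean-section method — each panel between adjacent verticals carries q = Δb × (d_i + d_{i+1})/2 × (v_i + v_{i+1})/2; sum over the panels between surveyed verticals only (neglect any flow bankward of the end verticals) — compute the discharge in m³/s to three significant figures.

8.85 m³/s

Panel 1-2: Δb = 6.5 m, d̄ = (0.00+0.70)/2 = 0.35, v̄ = (0.00+0.72)/2 = 0.36 → q = 6.5×0.35×0.36 = 0.8190 m³/s
Panel 2-3: Δb = 2.8 m, d̄ = (0.70+0.68)/2 = 0.69, v̄ = (0.72+0.59)/2 = 0.655 → q = 2.8×0.69×0.655 = 1.265 m³/s
Panel 3-4: Δb = 2.8 m, d̄ = (0.68+0.79)/2 = 0.735, v̄ = (0.59+0.82)/2 = 0.705 → q = 2.8×0.735×0.705 = 1.451 m³/s
Panel 4-5: Δb = 11.5 m, d̄ = (0.79+0.49)/2 = 0.64, v̄ = (0.82+0.57)/2 = 0.695 → q = 11.5×0.64×0.695 = 5.115 m³/s
Panel 5-6: Δb = 2.8 m, d̄ = (0.49+0.00)/2 = 0.245, v̄ = (0.57+0.00)/2 = 0.285 → q = 2.8×0.245×0.285 = 0.1955 m³/s
Q = Σ q = 8.846 m³/s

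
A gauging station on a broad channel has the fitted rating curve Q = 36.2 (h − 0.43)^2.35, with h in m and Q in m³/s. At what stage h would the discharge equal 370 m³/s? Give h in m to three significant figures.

3.12 m

h − h₀ = (Q/C)^(1/b) = (370/36.2)^(1/2.35) = 2.689 m
h = 0.43 + 2.689 = 3.119 m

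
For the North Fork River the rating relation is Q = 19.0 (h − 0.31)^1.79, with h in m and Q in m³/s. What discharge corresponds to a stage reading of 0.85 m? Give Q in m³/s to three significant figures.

6.31 m³/s

Q = 19.0 × (0.85 − 0.31)^1.79 = 19.0 × 0.54^1.79 = 6.306 m³/s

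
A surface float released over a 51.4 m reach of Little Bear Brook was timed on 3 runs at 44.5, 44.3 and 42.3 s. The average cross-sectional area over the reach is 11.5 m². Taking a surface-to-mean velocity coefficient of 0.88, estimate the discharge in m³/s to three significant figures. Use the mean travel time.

t̄ = (44.5 + 44.3 + 42.3) / 3 = 43.7 s
v_surface = L / t̄ = 51.4 / 43.7 = 1.176 m/s
v_mean = 0.88 × 1.176 = 1.035 m/s
Q = A × v_mean = 11.5 × 1.035 = 11.90 m³/s

11.9 m³/s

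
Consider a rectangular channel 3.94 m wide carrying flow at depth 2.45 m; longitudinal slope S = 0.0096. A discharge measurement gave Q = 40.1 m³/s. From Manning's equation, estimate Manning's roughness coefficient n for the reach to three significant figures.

A = b·y = 3.94 × 2.45 = 9.653 m²
P = b + 2y = 3.94 + 2×2.45 = 8.840 m
R = A/P = 9.653/8.840 = 1.092 m
n = (1/Q)·A·R^(2/3)·S^(1/2) = (1/40.1) × 9.653 × 1.060 × 0.09798 = 0.02501

0.0250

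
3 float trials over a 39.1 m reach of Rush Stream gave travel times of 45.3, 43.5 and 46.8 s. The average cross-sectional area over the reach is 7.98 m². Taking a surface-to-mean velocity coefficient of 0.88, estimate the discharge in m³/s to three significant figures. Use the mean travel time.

6.07 m³/s

t̄ = (45.3 + 43.5 + 46.8) / 3 = 45.2 s
v_surface = L / t̄ = 39.1 / 45.2 = 0.8650 m/s
v_mean = 0.88 × 0.8650 = 0.7612 m/s
Q = A × v_mean = 7.98 × 0.7612 = 6.075 m³/s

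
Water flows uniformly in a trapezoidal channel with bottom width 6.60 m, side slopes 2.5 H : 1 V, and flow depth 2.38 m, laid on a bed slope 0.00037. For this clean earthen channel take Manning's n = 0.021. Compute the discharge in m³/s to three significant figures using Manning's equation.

A = (b + z·y)·y = (6.60 + 2.5×2.38)×2.38 = 29.87 m²
P = b + 2y√(1+z²) = 6.60 + 2×2.38×√(1+2.5²) = 19.42 m
R = A/P = 29.87/19.42 = 1.538 m
Q = (1/n)·A·R^(2/3)·S^(1/2) = (1/0.021) × 29.87 × 1.538^(2/3) × 0.00037^(1/2) = 36.46 m³/s

36.5 m³/s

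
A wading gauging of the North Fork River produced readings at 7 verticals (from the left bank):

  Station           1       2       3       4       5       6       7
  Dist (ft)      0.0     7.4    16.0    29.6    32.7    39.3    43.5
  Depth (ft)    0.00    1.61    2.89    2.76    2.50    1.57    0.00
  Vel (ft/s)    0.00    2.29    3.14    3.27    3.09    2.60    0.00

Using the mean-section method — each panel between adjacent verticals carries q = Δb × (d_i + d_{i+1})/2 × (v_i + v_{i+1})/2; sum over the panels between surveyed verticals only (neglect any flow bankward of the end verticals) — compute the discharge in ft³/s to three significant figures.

251 ft³/s

Panel 1-2: Δb = 7.4 ft, d̄ = (0.00+1.61)/2 = 0.805, v̄ = (0.00+2.29)/2 = 1.145 → q = 7.4×0.805×1.145 = 6.821 ft³/s
Panel 2-3: Δb = 8.6 ft, d̄ = (1.61+2.89)/2 = 2.25, v̄ = (2.29+3.14)/2 = 2.715 → q = 8.6×2.25×2.715 = 52.54 ft³/s
Panel 3-4: Δb = 13.6 ft, d̄ = (2.89+2.76)/2 = 2.825, v̄ = (3.14+3.27)/2 = 3.205 → q = 13.6×2.825×3.205 = 123.1 ft³/s
Panel 4-5: Δb = 3.1 ft, d̄ = (2.76+2.50)/2 = 2.63, v̄ = (3.27+3.09)/2 = 3.18 → q = 3.1×2.63×3.18 = 25.93 ft³/s
Panel 5-6: Δb = 6.6 ft, d̄ = (2.50+1.57)/2 = 2.035, v̄ = (3.09+2.60)/2 = 2.845 → q = 6.6×2.035×2.845 = 38.21 ft³/s
Panel 6-7: Δb = 4.2 ft, d̄ = (1.57+0.00)/2 = 0.785, v̄ = (2.60+0.00)/2 = 1.3 → q = 4.2×0.785×1.3 = 4.286 ft³/s
Q = Σ q = 250.9 ft³/s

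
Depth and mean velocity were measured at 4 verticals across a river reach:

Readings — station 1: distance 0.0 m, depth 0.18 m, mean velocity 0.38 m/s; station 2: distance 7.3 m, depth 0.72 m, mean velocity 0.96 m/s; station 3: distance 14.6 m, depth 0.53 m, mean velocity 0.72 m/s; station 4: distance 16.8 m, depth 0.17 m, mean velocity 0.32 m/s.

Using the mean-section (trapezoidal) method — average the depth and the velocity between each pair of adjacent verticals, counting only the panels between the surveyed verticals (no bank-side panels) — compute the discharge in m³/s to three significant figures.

Panel 1-2: Δb = 7.3 m, d̄ = (0.18+0.72)/2 = 0.45, v̄ = (0.38+0.96)/2 = 0.67 → q = 7.3×0.45×0.67 = 2.201 m³/s
Panel 2-3: Δb = 7.3 m, d̄ = (0.72+0.53)/2 = 0.625, v̄ = (0.96+0.72)/2 = 0.84 → q = 7.3×0.625×0.84 = 3.833 m³/s
Panel 3-4: Δb = 2.2 m, d̄ = (0.53+0.17)/2 = 0.35, v̄ = (0.72+0.32)/2 = 0.52 → q = 2.2×0.35×0.52 = 0.4004 m³/s
Q = Σ q = 6.434 m³/s

6.43 m³/s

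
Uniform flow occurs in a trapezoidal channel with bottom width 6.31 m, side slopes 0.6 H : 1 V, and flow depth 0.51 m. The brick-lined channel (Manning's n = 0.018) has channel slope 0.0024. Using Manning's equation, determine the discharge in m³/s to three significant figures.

A = (b + z·y)·y = (6.31 + 0.6×0.51)×0.51 = 3.374 m²
P = b + 2y√(1+z²) = 6.31 + 2×0.51×√(1+0.6²) = 7.500 m
R = A/P = 3.374/7.500 = 0.4499 m
Q = (1/n)·A·R^(2/3)·S^(1/2) = (1/0.018) × 3.374 × 0.4499^(2/3) × 0.0024^(1/2) = 5.392 m³/s

5.39 m³/s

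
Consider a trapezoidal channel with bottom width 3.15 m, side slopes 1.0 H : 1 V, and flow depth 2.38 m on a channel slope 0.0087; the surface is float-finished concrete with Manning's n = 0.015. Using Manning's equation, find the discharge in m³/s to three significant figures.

A = (b + z·y)·y = (3.15 + 1.0×2.38)×2.38 = 13.16 m²
P = b + 2y√(1+z²) = 3.15 + 2×2.38×√(1+1.0²) = 9.882 m
R = A/P = 13.16/9.882 = 1.332 m
Q = (1/n)·A·R^(2/3)·S^(1/2) = (1/0.015) × 13.16 × 1.332^(2/3) × 0.0087^(1/2) = 99.07 m³/s

99.1 m³/s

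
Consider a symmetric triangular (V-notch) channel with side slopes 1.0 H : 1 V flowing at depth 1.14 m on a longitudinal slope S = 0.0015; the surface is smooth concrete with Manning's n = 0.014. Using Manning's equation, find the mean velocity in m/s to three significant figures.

A = z·y² = 1.0×1.14² = 1.300 m²
P = 2y√(1+z²) = 2×1.14×√(1+1.0²) = 3.224 m
R = A/P = 1.300/3.224 = 0.4031 m
Q = (1/n)·A·R^(2/3)·S^(1/2) = (1/0.014) × 1.300 × 0.4031^(2/3) × 0.0015^(1/2) = 1.962 m³/s
V = Q/A = 1.962/1.300 = 1.509 m/s

1.51 m/s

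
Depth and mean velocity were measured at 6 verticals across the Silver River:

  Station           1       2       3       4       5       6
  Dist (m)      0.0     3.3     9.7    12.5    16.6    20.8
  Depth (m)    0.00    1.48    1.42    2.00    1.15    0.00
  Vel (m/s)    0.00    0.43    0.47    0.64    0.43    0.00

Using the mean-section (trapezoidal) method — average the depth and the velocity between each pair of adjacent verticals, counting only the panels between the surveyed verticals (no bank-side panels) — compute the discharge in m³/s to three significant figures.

11.3 m³/s

Panel 1-2: Δb = 3.3 m, d̄ = (0.00+1.48)/2 = 0.74, v̄ = (0.00+0.43)/2 = 0.215 → q = 3.3×0.74×0.215 = 0.5250 m³/s
Panel 2-3: Δb = 6.4 m, d̄ = (1.48+1.42)/2 = 1.45, v̄ = (0.43+0.47)/2 = 0.45 → q = 6.4×1.45×0.45 = 4.176 m³/s
Panel 3-4: Δb = 2.8 m, d̄ = (1.42+2.00)/2 = 1.71, v̄ = (0.47+0.64)/2 = 0.555 → q = 2.8×1.71×0.555 = 2.657 m³/s
Panel 4-5: Δb = 4.1 m, d̄ = (2.00+1.15)/2 = 1.575, v̄ = (0.64+0.43)/2 = 0.535 → q = 4.1×1.575×0.535 = 3.455 m³/s
Panel 5-6: Δb = 4.2 m, d̄ = (1.15+0.00)/2 = 0.575, v̄ = (0.43+0.00)/2 = 0.215 → q = 4.2×0.575×0.215 = 0.5192 m³/s
Q = Σ q = 11.33 m³/s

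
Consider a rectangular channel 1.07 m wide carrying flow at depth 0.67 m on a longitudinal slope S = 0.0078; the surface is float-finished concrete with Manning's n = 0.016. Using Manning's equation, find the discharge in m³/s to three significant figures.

A = b·y = 1.07 × 0.67 = 0.7169 m²
P = b + 2y = 1.07 + 2×0.67 = 2.410 m
R = A/P = 0.7169/2.410 = 0.2975 m
Q = (1/n)·A·R^(2/3)·S^(1/2) = (1/0.016) × 0.7169 × 0.2975^(2/3) × 0.0078^(1/2) = 1.763 m³/s

1.76 m³/s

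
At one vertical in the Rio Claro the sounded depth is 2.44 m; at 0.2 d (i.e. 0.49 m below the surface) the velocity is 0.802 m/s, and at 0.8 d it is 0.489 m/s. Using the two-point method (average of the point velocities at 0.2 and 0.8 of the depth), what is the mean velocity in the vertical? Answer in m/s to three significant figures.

0.646 m/s

v̄ = (0.802 + 0.489) / 2 = 0.6455 m/s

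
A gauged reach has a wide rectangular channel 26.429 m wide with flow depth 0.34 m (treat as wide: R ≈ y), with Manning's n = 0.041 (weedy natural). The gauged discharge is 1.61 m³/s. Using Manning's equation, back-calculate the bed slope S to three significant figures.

A = b·y = 26.429 × 0.34 = 8.986 m²
Wide channel: R ≈ y = 0.34 m
S = (Q·n / (1·A·R^(2/3)))² = (1.61×0.041 / (1×8.986×0.4871))² = 0.0002274

0.000227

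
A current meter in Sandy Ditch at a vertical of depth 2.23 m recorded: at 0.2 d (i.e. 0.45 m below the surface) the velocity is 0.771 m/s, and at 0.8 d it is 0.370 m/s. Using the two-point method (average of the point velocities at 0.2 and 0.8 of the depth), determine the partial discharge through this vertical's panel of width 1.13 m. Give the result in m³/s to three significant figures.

v̄ = (0.771 + 0.370) / 2 = 0.5705 m/s
q = v̄ × d × w = 0.5705 × 2.23 × 1.13 = 1.438 m³/s

1.44 m³/s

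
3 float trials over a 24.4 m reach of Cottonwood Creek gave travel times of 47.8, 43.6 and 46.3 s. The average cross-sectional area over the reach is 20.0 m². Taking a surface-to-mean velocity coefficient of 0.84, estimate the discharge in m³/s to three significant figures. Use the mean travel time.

8.93 m³/s

t̄ = (47.8 + 43.6 + 46.3) / 3 = 45.9 s
v_surface = L / t̄ = 24.4 / 45.9 = 0.5316 m/s
v_mean = 0.84 × 0.5316 = 0.4465 m/s
Q = A × v_mean = 20.0 × 0.4465 = 8.931 m³/s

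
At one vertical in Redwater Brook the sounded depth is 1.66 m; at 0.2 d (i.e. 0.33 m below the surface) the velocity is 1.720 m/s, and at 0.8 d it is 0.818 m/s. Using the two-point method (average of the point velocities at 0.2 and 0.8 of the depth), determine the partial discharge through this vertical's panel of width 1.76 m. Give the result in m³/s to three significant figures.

3.71 m³/s

v̄ = (1.720 + 0.818) / 2 = 1.269 m/s
q = v̄ × d × w = 1.269 × 1.66 × 1.76 = 3.708 m³/s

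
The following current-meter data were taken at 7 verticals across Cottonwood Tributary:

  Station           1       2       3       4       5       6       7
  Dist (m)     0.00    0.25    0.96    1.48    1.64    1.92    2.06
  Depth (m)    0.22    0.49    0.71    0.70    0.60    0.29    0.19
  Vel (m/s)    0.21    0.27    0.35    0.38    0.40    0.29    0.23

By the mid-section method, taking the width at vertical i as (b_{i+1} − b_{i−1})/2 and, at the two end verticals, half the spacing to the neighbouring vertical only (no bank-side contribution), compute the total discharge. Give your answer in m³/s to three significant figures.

0.386 m³/s

w_1 = (0.25 − 0.00)/2 = 0.125 m; q_1 = 0.21 × 0.22 × 0.125 = 0.005775 m³/s
w_2 = (0.96 − 0.00)/2 = 0.48 m; q_2 = 0.27 × 0.49 × 0.48 = 0.06350 m³/s
w_3 = (1.48 − 0.25)/2 = 0.615 m; q_3 = 0.35 × 0.71 × 0.615 = 0.1528 m³/s
w_4 = (1.64 − 0.96)/2 = 0.34 m; q_4 = 0.38 × 0.70 × 0.34 = 0.09044 m³/s
w_5 = (1.92 − 1.48)/2 = 0.22 m; q_5 = 0.40 × 0.60 × 0.22 = 0.05280 m³/s
w_6 = (2.06 − 1.64)/2 = 0.21 m; q_6 = 0.29 × 0.29 × 0.21 = 0.01766 m³/s
w_7 = (2.06 − 1.92)/2 = 0.07 m; q_7 = 0.23 × 0.19 × 0.07 = 0.003059 m³/s
Q = Σ qᵢ = 0.3861 m³/s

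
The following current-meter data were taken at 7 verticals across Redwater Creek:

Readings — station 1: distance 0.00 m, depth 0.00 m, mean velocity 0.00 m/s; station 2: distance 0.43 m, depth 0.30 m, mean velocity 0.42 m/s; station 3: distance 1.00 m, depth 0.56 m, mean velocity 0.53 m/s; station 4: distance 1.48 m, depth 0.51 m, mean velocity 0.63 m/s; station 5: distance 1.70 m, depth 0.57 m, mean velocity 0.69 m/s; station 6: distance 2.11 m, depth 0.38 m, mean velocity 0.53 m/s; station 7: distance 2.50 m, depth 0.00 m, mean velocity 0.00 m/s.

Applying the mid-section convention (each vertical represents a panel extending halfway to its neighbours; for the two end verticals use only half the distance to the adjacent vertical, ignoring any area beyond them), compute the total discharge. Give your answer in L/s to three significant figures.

536 L/s

w_2 = (1.00 − 0.00)/2 = 0.5 m; q_2 = 0.42 × 0.30 × 0.5 = 0.06300 m³/s
w_3 = (1.48 − 0.43)/2 = 0.525 m; q_3 = 0.53 × 0.56 × 0.525 = 0.1558 m³/s
w_4 = (1.70 − 1.00)/2 = 0.35 m; q_4 = 0.63 × 0.51 × 0.35 = 0.1125 m³/s
w_5 = (2.11 − 1.48)/2 = 0.315 m; q_5 = 0.69 × 0.57 × 0.315 = 0.1239 m³/s
w_6 = (2.50 − 1.70)/2 = 0.4 m; q_6 = 0.53 × 0.38 × 0.4 = 0.08056 m³/s
Stations 1, 7 contribute zero (depth or velocity is 0).
Q = Σ qᵢ = 0.5357 m³/s
= 0.5357 × 1000 = 535.7 L/s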